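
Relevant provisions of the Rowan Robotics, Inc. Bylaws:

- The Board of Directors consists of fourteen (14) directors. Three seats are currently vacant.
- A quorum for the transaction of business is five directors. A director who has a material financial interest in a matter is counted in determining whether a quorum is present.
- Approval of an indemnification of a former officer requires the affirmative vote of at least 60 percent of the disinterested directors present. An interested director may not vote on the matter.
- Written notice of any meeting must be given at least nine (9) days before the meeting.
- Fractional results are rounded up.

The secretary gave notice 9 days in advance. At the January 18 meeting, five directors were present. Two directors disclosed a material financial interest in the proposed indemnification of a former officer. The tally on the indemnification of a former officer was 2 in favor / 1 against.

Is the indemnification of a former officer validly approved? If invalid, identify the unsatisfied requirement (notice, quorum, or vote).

Valid — all requirements satisfied.

Notice: 9 days given; 9 required (9 ≥ 9). Satisfied.
Quorum: 5 present (interested directors count toward quorum); quorum is 5. Satisfied.
Vote: the indemnification of a former officer requires three-fifths of the disinterested directors present (5 − 2 = 3). 3/5 of 3 = 1.80, rounded up to 2, so 2 affirmative votes are needed; 2 voted in favor. Satisfied.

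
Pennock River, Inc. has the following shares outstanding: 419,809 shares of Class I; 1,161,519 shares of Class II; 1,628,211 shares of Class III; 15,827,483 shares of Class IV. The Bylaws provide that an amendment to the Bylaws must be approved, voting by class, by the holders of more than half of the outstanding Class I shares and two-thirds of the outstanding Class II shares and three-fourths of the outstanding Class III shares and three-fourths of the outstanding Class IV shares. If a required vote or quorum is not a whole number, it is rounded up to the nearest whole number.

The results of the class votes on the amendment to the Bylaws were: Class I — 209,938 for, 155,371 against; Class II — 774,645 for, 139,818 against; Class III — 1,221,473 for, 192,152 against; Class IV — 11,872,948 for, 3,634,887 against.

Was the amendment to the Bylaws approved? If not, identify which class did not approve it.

Class I: a majority of 419809 is 209905; 209,905 required, 209,938 in favor — approved.
Class II: 2/3 of 1161519 = 774346; 774,346 required, 774,645 in favor — approved.
Class III: 3/4 of 1628211 = 1221158.25, rounded up to 1221159; 1,221,159 required, 1,221,473 in favor — approved.
Class IV: 3/4 of 15827483 = 11870612.25, rounded up to 11870613; 11,870,613 required, 11,872,948 in favor — approved.

Approved — every class gave the required vote.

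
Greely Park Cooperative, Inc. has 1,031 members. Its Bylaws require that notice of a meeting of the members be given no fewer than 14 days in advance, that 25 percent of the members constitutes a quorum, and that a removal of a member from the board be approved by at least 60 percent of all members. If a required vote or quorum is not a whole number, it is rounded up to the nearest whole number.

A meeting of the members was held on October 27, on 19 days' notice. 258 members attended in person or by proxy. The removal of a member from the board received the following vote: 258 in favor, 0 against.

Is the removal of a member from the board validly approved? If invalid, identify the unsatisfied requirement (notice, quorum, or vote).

Notice: 19 days given; 14 required. Satisfied.
Quorum: 25% of 1,031 = 257.75, rounded up to 258; 258 present. Satisfied.
Vote: requires three-fifths of all members (1,031); 3/5 of 1031 = 618.60, rounded up to 619, so 619 needed; 258 in favor. Not satisfied.

Invalid — vote requirement not satisfied.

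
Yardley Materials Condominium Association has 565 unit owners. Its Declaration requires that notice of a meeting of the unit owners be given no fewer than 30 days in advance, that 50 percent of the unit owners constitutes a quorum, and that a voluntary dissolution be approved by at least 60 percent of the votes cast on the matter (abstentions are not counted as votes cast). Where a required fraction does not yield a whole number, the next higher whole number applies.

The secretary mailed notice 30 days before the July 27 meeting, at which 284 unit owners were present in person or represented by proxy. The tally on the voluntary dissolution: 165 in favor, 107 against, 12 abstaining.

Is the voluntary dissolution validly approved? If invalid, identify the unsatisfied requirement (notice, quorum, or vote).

Notice: 30 days given; 30 required. Satisfied.
Quorum: 50% of 565 = 282.50, rounded up to 283; 284 present. Satisfied.
Vote: requires three-fifths of the votes cast (284 − 12 abstaining = 272); 3/5 of 272 = 163.20, rounded up to 164, so 164 needed; 165 in favor. Satisfied.

Valid — all requirements satisfied.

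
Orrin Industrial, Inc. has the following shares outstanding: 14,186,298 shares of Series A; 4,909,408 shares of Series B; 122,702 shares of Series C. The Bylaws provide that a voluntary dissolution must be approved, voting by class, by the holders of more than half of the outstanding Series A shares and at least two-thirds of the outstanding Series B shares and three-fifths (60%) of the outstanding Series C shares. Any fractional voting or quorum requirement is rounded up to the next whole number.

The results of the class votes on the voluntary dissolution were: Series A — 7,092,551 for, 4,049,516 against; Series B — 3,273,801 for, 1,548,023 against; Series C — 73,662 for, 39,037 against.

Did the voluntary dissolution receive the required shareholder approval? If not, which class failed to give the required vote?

Not approved — the Series A shares did not give the required vote.

Series A: a majority of 14186298 is 7093150; 7,093,150 required, 7,092,551 in favor — not approved.
Series B: 2/3 of 4909408 = 3272938.67, rounded up to 3272939; 3,272,939 required, 3,273,801 in favor — approved.
Series C: 3/5 of 122702 = 73621.20, rounded up to 73622; 73,622 required, 73,662 in favor — approved.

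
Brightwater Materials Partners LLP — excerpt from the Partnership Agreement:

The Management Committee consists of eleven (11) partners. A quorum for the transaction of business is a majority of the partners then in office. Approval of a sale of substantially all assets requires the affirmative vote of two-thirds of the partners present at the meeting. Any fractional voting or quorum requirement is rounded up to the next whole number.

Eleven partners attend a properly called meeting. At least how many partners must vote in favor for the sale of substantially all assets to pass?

The sale of substantially all assets requires two-thirds of the partners present (11).
2/3 of 11 = 7.33, rounded up to 8.

8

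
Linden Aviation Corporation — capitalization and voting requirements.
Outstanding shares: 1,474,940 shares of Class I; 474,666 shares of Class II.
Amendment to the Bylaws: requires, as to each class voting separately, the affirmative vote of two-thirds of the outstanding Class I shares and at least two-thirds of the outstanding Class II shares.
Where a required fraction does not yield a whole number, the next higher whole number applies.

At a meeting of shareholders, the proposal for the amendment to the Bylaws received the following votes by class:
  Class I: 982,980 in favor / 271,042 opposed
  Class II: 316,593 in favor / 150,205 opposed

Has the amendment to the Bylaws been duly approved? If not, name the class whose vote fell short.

Not approved — the Class I shares did not give the required vote.

Class I: 2/3 of 1474940 = 983293.33, rounded up to 983294; 983,294 required, 982,980 in favor — not approved.
Class II: 2/3 of 474666 = 316444; 316,444 required, 316,593 in favor — approved.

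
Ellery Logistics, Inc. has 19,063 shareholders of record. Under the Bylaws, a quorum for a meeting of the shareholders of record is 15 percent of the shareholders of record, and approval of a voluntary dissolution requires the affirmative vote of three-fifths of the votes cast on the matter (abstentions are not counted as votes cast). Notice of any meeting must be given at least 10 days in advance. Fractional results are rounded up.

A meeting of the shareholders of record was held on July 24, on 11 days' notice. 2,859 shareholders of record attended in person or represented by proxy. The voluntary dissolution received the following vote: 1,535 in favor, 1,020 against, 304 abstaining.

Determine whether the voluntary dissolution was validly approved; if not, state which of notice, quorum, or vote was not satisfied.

Invalid — quorum requirement not satisfied.

Notice: 11 days given; 10 required. Satisfied.
Quorum: 15% of 19,063 = 2,859.45, rounded up to 2,860; 2,859 present. Not satisfied.
Vote: requires three-fifths of the votes cast (2,859 − 304 abstaining = 2,555); 3/5 of 2555 = 1533, so 1,533 needed; 1,535 in favor. Satisfied.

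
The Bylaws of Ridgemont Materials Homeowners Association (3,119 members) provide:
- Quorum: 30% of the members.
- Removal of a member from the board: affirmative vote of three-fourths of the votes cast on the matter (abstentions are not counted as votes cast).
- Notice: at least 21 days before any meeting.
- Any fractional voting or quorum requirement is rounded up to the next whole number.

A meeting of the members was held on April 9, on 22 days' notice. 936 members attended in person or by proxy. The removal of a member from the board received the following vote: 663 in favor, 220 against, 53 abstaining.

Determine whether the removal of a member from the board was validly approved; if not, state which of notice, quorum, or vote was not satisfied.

Notice: 22 days given; 21 required. Satisfied.
Quorum: 30% of 3,119 = 935.70, rounded up to 936; 936 present. Satisfied.
Vote: requires three-fourths of the votes cast (936 − 53 abstaining = 883); 3/4 of 883 = 662.25, rounded up to 663, so 663 needed; 663 in favor. Satisfied.

Valid — all requirements satisfied.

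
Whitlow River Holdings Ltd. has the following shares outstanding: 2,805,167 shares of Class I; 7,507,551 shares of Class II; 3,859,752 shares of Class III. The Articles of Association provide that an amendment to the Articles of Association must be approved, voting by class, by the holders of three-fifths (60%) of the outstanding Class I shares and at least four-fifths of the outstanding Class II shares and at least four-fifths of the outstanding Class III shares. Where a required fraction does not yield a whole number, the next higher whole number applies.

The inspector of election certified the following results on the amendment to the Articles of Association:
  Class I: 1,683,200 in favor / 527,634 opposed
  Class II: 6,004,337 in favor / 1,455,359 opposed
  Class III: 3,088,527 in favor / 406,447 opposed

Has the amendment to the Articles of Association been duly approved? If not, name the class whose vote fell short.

Class I: 3/5 of 2805167 = 1683100.20, rounded up to 1683101; 1,683,101 required, 1,683,200 in favor — approved.
Class II: 4/5 of 7507551 = 6006040.80, rounded up to 6006041; 6,006,041 required, 6,004,337 in favor — not approved.
Class III: 4/5 of 3859752 = 3087801.60, rounded up to 3087802; 3,087,802 required, 3,088,527 in favor — approved.

Not approved — the Class II shares did not give the required vote.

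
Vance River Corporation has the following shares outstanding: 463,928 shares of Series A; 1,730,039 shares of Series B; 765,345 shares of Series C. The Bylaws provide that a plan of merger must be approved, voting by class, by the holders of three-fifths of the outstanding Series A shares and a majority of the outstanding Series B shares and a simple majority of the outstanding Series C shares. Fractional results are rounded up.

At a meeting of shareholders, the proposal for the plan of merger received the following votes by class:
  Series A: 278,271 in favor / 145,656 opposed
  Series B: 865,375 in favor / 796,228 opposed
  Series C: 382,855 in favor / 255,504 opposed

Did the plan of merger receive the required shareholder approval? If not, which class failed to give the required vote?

Not approved — the Series A shares did not give the required vote.

Series A: 3/5 of 463928 = 278356.80, rounded up to 278357; 278,357 required, 278,271 in favor — not approved.
Series B: a majority of 1730039 is 865020; 865,020 required, 865,375 in favor — approved.
Series C: a majority of 765345 is 382673; 382,673 required, 382,855 in favor — approved.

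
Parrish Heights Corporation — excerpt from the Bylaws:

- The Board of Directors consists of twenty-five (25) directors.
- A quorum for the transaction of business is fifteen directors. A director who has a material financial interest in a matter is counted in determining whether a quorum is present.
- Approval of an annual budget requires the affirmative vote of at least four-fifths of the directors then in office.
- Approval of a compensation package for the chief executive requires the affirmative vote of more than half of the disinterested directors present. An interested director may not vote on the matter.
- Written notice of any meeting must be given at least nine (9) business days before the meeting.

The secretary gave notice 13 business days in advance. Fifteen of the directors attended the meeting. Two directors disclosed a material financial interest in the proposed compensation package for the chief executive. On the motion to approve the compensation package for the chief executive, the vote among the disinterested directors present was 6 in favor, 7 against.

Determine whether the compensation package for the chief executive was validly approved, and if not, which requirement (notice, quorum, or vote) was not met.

Notice: 13 business days given; 9 required (13 ≥ 9). Satisfied.
Quorum: 15 present (interested directors count toward quorum); quorum is 15. Satisfied.
Vote: the compensation package for the chief executive requires a majority of the disinterested directors present (15 − 2 = 13). A majority of 13 is 7, so 7 affirmative votes are needed; 6 voted in favor. Not satisfied.

Invalid — vote requirement not satisfied.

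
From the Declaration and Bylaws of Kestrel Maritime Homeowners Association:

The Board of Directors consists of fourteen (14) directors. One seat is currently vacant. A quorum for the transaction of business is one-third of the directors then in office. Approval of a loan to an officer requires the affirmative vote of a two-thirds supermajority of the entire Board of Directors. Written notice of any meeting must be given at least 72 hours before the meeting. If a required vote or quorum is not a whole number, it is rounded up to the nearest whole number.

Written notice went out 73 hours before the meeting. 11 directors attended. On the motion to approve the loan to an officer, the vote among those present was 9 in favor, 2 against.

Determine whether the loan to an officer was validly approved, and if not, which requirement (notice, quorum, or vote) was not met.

Invalid — vote requirement not satisfied.

Notice: 73 hours given; 72 required (73 ≥ 72). Satisfied.
Quorum: 11 present; quorum is 5. Satisfied.
Vote: the loan to an officer requires two-thirds of the entire Board of Directors (14). 2/3 of 14 = 9.33, rounded up to 10, so 10 affirmative votes are needed; 9 voted in favor. Not satisfied.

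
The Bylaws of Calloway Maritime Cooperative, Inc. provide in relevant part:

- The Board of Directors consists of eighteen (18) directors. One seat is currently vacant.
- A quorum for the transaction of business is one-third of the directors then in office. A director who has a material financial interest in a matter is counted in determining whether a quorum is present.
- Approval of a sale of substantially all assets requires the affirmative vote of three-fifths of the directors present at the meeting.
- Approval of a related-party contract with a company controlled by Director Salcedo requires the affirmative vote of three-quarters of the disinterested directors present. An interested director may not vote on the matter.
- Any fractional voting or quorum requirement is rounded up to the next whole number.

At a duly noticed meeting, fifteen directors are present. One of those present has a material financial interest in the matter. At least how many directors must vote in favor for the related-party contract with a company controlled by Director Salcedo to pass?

11

The related-party contract with a company controlled by Director Salcedo requires three-fourths of the disinterested directors present (15 − 1 = 14).
3/4 of 14 = 10.50, rounded up to 11.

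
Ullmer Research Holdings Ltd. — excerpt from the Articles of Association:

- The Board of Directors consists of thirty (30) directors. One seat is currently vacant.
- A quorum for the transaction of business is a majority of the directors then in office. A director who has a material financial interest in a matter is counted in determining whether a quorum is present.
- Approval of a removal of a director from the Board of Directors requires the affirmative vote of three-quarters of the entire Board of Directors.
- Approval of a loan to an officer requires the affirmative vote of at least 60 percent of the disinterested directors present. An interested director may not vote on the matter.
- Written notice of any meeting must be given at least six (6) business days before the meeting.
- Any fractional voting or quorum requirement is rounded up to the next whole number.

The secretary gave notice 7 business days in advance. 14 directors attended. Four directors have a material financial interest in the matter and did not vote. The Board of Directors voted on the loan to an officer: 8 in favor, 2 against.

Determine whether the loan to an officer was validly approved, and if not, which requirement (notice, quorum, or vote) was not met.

Invalid — quorum requirement not satisfied.

Notice: 7 business days given; 6 required (7 ≥ 6). Satisfied.
Quorum: 14 present (interested directors count toward quorum); quorum is 15. Not satisfied.
Vote: the loan to an officer requires three-fifths of the disinterested directors present (14 − 4 = 10). 3/5 of 10 = 6, so 6 affirmative votes are needed; 8 voted in favor. Satisfied. (Moot — without a quorum no business can be validly transacted.)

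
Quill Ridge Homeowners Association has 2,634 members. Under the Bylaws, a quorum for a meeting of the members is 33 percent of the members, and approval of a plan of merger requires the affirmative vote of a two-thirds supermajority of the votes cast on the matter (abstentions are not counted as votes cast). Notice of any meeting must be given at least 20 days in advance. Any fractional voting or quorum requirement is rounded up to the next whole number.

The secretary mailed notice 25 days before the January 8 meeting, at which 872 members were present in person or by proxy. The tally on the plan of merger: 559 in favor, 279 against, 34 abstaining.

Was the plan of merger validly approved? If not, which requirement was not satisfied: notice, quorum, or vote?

Valid — all requirements satisfied.

Notice: 25 days given; 20 required. Satisfied.
Quorum: 33% of 2,634 = 869.22, rounded up to 870; 872 present. Satisfied.
Vote: requires two-thirds of the votes cast (872 − 34 abstaining = 838); 2/3 of 838 = 558.67, rounded up to 559, so 559 needed; 559 in favor. Satisfied.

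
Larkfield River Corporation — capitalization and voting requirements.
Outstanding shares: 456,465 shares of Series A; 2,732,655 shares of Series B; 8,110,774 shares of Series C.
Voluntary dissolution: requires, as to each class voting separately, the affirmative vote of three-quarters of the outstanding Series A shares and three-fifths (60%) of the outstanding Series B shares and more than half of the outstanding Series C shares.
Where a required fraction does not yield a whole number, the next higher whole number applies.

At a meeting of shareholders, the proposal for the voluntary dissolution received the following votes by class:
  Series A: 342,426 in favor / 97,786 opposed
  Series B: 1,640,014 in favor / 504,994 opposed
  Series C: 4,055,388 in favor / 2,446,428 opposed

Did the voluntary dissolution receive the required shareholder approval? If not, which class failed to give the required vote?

Series A: 3/4 of 456465 = 342348.75, rounded up to 342349; 342,349 required, 342,426 in favor — approved.
Series B: 3/5 of 2732655 = 1639593; 1,639,593 required, 1,640,014 in favor — approved.
Series C: a majority of 8110774 is 4055388; 4,055,388 required, 4,055,388 in favor — approved.

Approved — every class gave the required vote.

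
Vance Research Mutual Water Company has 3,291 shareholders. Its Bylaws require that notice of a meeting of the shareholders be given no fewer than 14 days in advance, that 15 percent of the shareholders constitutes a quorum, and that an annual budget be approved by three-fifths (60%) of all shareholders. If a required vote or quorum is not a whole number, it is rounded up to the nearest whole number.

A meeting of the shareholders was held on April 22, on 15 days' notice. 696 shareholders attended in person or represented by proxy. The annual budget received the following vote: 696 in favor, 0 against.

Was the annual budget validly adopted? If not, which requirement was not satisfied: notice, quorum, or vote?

Notice: 15 days given; 14 required. Satisfied.
Quorum: 15% of 3,291 = 493.65, rounded up to 494; 696 present. Satisfied.
Vote: requires three-fifths of all shareholders (3,291); 3/5 of 3291 = 1974.60, rounded up to 1975, so 1,975 needed; 696 in favor. Not satisfied.

Invalid — vote requirement not satisfied.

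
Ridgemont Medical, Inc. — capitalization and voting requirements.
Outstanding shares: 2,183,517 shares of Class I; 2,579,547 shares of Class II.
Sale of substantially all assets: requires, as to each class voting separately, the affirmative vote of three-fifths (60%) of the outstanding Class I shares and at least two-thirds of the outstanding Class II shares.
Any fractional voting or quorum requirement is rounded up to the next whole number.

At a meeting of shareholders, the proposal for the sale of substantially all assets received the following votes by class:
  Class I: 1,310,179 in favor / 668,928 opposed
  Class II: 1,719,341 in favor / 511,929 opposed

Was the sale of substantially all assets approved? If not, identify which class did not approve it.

Class I: 3/5 of 2183517 = 1310110.20, rounded up to 1310111; 1,310,111 required, 1,310,179 in favor — approved.
Class II: 2/3 of 2579547 = 1719698; 1,719,698 required, 1,719,341 in favor — not approved.

Not approved — the Class II shares did not give the required vote.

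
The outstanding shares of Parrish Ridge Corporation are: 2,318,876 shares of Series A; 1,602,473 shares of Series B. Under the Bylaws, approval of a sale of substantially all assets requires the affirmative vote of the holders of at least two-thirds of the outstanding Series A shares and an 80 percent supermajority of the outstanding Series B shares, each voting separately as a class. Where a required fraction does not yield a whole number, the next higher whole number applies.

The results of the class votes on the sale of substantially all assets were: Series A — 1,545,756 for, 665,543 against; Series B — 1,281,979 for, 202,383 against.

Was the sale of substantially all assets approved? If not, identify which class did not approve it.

Series A: 2/3 of 2318876 = 1545917.33, rounded up to 1545918; 1,545,918 required, 1,545,756 in favor — not approved.
Series B: 4/5 of 1602473 = 1281978.40, rounded up to 1281979; 1,281,979 required, 1,281,979 in favor — approved.

Not approved — the Series A shares did not give the required vote.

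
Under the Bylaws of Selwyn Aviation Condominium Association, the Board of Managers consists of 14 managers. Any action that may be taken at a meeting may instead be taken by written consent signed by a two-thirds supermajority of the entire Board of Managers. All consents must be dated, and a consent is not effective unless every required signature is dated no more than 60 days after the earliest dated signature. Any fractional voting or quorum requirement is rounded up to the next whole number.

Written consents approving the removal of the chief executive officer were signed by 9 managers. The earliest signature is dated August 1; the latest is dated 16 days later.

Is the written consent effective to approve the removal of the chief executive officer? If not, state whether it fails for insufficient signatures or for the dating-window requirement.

Signatures required: a two-thirds supermajority of 14 — 2/3 of 14 = 9.33, rounded up to 10, so 10 needed; 9 signed. Insufficient.
Dating window: the latest signature is 16 days after the earliest; the limit is 60 days. Within the window.

Not effective — insufficient signatures.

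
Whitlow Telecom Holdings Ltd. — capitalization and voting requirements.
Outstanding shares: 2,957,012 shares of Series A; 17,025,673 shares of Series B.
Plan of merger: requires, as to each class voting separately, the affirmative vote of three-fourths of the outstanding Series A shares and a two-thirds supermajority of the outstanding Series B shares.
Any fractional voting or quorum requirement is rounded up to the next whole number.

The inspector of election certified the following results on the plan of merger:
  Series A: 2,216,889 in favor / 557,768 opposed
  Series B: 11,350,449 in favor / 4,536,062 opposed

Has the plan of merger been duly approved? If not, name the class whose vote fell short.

Series A: 3/4 of 2957012 = 2217759; 2,217,759 required, 2,216,889 in favor — not approved.
Series B: 2/3 of 17025673 = 11350448.67, rounded up to 11350449; 11,350,449 required, 11,350,449 in favor — approved.

Not approved — the Series A shares did not give the required vote.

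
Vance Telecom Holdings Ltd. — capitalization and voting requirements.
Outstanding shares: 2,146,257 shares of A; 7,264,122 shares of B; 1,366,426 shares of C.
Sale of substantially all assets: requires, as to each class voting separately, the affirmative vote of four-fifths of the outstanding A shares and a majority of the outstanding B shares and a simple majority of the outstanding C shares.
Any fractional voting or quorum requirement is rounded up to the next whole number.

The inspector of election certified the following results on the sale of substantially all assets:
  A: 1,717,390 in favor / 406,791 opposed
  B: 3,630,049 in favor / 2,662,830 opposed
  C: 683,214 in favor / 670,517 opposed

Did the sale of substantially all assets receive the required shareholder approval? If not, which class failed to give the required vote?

A: 4/5 of 2146257 = 1717005.60, rounded up to 1717006; 1,717,006 required, 1,717,390 in favor — approved.
B: a majority of 7264122 is 3632062; 3,632,062 required, 3,630,049 in favor — not approved.
C: a majority of 1366426 is 683214; 683,214 required, 683,214 in favor — approved.

Not approved — the B shares did not give the required vote.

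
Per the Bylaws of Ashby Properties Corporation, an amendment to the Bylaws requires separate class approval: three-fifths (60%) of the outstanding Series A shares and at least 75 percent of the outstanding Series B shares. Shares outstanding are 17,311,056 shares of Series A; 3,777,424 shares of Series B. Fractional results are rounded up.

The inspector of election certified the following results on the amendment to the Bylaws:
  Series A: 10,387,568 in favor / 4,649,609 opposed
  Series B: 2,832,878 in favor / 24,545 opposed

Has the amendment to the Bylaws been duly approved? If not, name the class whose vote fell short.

Series A: 3/5 of 17311056 = 10386633.60, rounded up to 10386634; 10,386,634 required, 10,387,568 in favor — approved.
Series B: 3/4 of 3777424 = 2833068; 2,833,068 required, 2,832,878 in favor — not approved.

Not approved — the Series B shares did not give the required vote.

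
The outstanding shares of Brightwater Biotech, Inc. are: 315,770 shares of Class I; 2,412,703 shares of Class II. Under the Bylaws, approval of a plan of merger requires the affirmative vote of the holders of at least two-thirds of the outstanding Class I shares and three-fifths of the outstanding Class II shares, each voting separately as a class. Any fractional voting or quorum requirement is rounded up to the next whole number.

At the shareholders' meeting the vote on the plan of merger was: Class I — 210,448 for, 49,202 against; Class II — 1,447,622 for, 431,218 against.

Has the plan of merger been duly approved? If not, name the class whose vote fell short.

Not approved — the Class I shares did not give the required vote.

Class I: 2/3 of 315770 = 210513.33, rounded up to 210514; 210,514 required, 210,448 in favor — not approved.
Class II: 3/5 of 2412703 = 1447621.80, rounded up to 1447622; 1,447,622 required, 1,447,622 in favor — approved.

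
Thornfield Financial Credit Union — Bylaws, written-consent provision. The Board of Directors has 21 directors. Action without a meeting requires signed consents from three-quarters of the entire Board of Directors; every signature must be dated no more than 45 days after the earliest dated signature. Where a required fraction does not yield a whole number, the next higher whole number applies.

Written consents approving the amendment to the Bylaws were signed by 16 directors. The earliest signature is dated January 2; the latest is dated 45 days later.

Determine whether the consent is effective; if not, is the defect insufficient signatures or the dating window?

Signatures required: three-quarters of 21 — 3/4 of 21 = 15.75, rounded up to 16, so 16 needed; 16 signed. Sufficient.
Dating window: the latest signature is 45 days after the earliest; the limit is 45 days. Within the window.

Effective — both the signature and dating-window requirements are satisfied.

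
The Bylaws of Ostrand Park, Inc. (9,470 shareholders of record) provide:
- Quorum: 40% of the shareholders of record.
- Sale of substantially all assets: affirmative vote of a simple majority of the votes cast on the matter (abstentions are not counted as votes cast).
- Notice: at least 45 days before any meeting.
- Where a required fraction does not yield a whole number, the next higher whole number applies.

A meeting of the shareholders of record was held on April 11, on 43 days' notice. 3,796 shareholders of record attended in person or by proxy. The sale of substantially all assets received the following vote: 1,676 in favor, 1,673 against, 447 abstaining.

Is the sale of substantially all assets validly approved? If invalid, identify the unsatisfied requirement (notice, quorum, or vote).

Invalid — notice requirement not satisfied.

Notice: 43 days given; 45 required. Not satisfied.
Quorum: 40% of 9,470 = 3,788; 3,796 present. Satisfied.
Vote: requires a majority of the votes cast (3,796 − 447 abstaining = 3,349); a majority of 3349 is 1675, so 1,675 needed; 1,676 in favor. Satisfied.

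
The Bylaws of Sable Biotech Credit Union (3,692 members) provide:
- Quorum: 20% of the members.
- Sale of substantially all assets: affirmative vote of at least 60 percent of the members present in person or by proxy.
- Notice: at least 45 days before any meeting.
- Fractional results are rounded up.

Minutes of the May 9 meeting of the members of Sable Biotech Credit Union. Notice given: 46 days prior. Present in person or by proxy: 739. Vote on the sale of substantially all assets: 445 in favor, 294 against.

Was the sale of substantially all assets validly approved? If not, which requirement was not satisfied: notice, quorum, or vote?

Notice: 46 days given; 45 required. Satisfied.
Quorum: 20% of 3,692 = 738.40, rounded up to 739; 739 present. Satisfied.
Vote: requires three-fifths of those present (739); 3/5 of 739 = 443.40, rounded up to 444, so 444 needed; 445 in favor. Satisfied.

Valid — all requirements satisfied.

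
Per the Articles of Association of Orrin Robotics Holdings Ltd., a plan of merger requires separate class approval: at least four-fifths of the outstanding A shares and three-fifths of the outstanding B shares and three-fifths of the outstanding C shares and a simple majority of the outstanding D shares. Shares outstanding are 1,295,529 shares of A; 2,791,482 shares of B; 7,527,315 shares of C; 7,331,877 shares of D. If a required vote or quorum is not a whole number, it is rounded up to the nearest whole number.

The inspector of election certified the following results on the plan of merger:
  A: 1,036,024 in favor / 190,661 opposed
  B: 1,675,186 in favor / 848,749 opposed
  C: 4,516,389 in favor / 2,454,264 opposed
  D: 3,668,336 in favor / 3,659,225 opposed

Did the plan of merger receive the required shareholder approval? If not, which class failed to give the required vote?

Not approved — the A shares did not give the required vote.

A: 4/5 of 1295529 = 1036423.20, rounded up to 1036424; 1,036,424 required, 1,036,024 in favor — not approved.
B: 3/5 of 2791482 = 1674889.20, rounded up to 1674890; 1,674,890 required, 1,675,186 in favor — approved.
C: 3/5 of 7527315 = 4516389; 4,516,389 required, 4,516,389 in favor — approved.
D: a majority of 7331877 is 3665939; 3,665,939 required, 3,668,336 in favor — approved.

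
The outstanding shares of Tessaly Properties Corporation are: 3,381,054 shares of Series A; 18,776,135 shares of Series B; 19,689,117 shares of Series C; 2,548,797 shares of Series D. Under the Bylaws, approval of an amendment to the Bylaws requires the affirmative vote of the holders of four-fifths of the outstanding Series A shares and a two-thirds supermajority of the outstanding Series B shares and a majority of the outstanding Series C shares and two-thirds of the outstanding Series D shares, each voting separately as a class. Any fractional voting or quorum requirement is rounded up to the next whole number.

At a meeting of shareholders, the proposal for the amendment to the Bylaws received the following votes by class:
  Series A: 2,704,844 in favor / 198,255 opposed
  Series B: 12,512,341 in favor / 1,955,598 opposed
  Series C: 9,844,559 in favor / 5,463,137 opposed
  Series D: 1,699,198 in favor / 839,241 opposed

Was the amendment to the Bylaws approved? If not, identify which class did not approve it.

Series A: 4/5 of 3381054 = 2704843.20, rounded up to 2704844; 2,704,844 required, 2,704,844 in favor — approved.
Series B: 2/3 of 18776135 = 12517423.33, rounded up to 12517424; 12,517,424 required, 12,512,341 in favor — not approved.
Series C: a majority of 19689117 is 9844559; 9,844,559 required, 9,844,559 in favor — approved.
Series D: 2/3 of 2548797 = 1699198; 1,699,198 required, 1,699,198 in favor — approved.

Not approved — the Series B shares did not give the required vote.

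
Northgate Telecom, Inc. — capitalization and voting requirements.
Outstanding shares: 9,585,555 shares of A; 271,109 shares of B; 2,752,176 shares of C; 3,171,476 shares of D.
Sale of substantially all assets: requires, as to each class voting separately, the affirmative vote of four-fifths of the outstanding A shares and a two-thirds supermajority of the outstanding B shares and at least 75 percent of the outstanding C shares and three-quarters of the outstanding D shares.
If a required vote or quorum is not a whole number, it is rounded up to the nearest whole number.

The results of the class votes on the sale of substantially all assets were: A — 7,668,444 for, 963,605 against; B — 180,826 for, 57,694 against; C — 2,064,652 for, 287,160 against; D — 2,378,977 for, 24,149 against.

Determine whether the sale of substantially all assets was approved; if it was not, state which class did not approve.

A: 4/5 of 9585555 = 7668444; 7,668,444 required, 7,668,444 in favor — approved.
B: 2/3 of 271109 = 180739.33, rounded up to 180740; 180,740 required, 180,826 in favor — approved.
C: 3/4 of 2752176 = 2064132; 2,064,132 required, 2,064,652 in favor — approved.
D: 3/4 of 3171476 = 2378607; 2,378,607 required, 2,378,977 in favor — approved.

Approved — every class gave the required vote.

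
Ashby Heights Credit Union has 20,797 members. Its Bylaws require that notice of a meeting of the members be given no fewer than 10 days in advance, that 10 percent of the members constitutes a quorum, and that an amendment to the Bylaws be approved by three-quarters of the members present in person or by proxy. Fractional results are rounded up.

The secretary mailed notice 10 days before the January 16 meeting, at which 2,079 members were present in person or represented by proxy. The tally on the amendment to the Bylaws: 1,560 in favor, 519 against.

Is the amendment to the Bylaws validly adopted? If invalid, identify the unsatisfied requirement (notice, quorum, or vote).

Notice: 10 days given; 10 required. Satisfied.
Quorum: 10% of 20,797 = 2,079.70, rounded up to 2,080; 2,079 present. Not satisfied.
Vote: requires three-fourths of those present (2,079); 3/4 of 2079 = 1559.25, rounded up to 1560, so 1,560 needed; 1,560 in favor. Satisfied.

Invalid — quorum requirement not satisfied.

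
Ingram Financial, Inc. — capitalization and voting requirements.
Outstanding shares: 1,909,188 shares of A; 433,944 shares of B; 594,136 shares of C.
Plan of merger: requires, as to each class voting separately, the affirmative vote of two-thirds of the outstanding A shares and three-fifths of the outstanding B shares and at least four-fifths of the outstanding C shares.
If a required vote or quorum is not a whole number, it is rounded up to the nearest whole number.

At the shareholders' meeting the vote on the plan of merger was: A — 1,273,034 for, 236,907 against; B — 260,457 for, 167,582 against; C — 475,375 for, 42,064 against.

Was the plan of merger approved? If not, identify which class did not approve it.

A: 2/3 of 1909188 = 1272792; 1,272,792 required, 1,273,034 in favor — approved.
B: 3/5 of 433944 = 260366.40, rounded up to 260367; 260,367 required, 260,457 in favor — approved.
C: 4/5 of 594136 = 475308.80, rounded up to 475309; 475,309 required, 475,375 in favor — approved.

Approved — every class gave the required vote.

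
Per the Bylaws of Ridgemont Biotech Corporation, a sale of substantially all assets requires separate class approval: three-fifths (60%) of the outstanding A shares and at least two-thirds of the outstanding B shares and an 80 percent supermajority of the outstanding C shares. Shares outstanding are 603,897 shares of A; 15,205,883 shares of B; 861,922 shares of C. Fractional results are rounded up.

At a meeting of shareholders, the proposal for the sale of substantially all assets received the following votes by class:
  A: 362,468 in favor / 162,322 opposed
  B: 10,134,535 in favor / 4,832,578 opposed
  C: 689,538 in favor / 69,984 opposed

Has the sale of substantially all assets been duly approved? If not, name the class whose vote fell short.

A: 3/5 of 603897 = 362338.20, rounded up to 362339; 362,339 required, 362,468 in favor — approved.
B: 2/3 of 15205883 = 10137255.33, rounded up to 10137256; 10,137,256 required, 10,134,535 in favor — not approved.
C: 4/5 of 861922 = 689537.60, rounded up to 689538; 689,538 required, 689,538 in favor — approved.

Not approved — the B shares did not give the required vote.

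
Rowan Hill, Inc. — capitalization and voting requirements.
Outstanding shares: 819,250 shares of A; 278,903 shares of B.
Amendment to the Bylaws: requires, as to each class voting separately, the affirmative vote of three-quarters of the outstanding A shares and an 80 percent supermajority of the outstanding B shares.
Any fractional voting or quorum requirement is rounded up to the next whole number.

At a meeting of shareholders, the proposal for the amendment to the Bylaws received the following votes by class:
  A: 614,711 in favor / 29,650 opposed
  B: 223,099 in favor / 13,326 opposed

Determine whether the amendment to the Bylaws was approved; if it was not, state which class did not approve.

A: 3/4 of 819250 = 614437.50, rounded up to 614438; 614,438 required, 614,711 in favor — approved.
B: 4/5 of 278903 = 223122.40, rounded up to 223123; 223,123 required, 223,099 in favor — not approved.

Not approved — the B shares did not give the required vote.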